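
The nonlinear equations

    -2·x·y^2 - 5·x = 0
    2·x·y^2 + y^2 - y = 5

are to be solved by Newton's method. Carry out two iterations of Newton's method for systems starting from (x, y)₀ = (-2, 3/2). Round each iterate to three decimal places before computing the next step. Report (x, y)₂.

At (-2, 3/2): F = (19.000, -13.250).
Jacobian J = [[-2·y^2 - 5, -4·x·y], [2·y^2, 4·x·y + 2·y - 1]].
At the point, J = [[-9.500, 12.000], [4.500, -10.000]] (det J = 41.000).
Solving J·Δ = −F gives Δ = (0.756, -0.985).
Then the next iterate is (x, y)₁ = (-1.244, 0.515).
Round to (-1.244, 0.515) and repeat: F = (6.87988, -5.90965), J = [[-5.53045, 2.56264], [0.53045, -2.53264]].
Δ = (0.180, -2.296), so (x, y)₂ = (-1.064, -1.781).

(-1.064, -1.781)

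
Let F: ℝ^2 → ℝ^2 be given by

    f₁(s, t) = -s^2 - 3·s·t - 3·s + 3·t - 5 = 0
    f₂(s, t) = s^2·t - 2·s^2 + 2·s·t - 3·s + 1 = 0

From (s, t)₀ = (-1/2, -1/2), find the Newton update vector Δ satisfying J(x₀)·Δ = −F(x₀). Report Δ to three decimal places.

At (-1/2, -1/2): F = (-6.000, 2.375).
Jacobian J = [[-2·s - 3·t - 3, -3·s + 3], [2·s·t - 4·s + 2·t - 3, s^2 + 2·s]].
At the point, J = [[-0.500, 4.500], [-1.500, -0.750]] (det J = 7.125).
Solving J·Δ = −F gives Δ = (0.868, 1.430).

(0.868, 1.430)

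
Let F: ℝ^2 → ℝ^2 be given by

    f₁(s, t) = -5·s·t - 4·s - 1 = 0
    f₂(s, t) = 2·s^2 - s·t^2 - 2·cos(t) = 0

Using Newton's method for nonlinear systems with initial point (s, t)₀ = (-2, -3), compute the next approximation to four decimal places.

At (-2, -3): F = (-23.0000, 27.979985).
Jacobian J = [[-5·t - 4, -5·s], [4·s - t^2, -2·s·t + 2·sin(t)]].
At the point, J = [[11.0000, 10.0000], [-17.0000, -12.282240]] (det J = 34.895360).
Solving J·Δ = −F gives Δ = (-0.0771, 2.3848).
Then the next iterate is (s, t)₁ = (-2.0771, -0.6152).

(-2.0771, -0.6152)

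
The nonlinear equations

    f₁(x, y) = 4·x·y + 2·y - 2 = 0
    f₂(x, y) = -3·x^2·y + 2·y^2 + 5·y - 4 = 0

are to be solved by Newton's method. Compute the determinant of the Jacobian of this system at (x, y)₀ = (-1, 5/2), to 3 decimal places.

150.000

J = [[4·y, 4·x + 2], [-6·x·y, -3·x^2 + 4·y + 5]].
At the point, J = [[10.000, -2.000], [15.000, 12.000]].
det J = 150.000.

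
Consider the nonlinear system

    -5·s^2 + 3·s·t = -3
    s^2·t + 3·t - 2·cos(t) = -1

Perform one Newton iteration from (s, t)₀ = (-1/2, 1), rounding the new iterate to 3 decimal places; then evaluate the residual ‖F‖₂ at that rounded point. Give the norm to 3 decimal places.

0.295

At (-1/2, 1): F = (0.250, 3.16940).
Jacobian J = [[-10·s + 3·t, 3·s], [2·s·t, s^2 + 2·sin(t) + 3]].
At the point, J = [[8.000, -1.500], [-1.000, 4.93294]] (det J = 37.96354).
Solving J·Δ = −F gives Δ = (-0.158, -0.674).
Then the next iterate is (s, t)₁ = (-0.658, 0.326).
Re-evaluating at (-0.658, 0.326): F = (0.19166, 0.22448), so ‖F‖₂ = 0.295.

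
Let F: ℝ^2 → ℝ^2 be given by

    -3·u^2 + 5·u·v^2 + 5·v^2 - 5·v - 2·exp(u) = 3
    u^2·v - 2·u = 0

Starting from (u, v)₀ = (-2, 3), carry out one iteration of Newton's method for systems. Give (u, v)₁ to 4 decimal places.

At (-2, 3): F = (-75.270671, 16.0000).
Jacobian J = [[-6·u + 5·v^2 - 2·exp(u), 10·u·v + 10·v - 5], [2·u·v - 2, u^2]].
At the point, J = [[56.729329, -35.0000], [-14.0000, 4.0000]] (det J = -263.082682).
Solving J·Δ = −F gives Δ = (0.9842, -0.5554).
Then the next iterate is (u, v)₁ = (-1.0158, 2.4446).

(-1.0158, 2.4446)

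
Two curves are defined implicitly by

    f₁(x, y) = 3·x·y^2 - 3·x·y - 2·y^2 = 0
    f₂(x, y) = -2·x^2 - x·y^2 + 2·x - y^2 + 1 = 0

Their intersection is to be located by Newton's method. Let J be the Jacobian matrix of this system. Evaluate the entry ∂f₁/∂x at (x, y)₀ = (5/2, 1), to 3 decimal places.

0.000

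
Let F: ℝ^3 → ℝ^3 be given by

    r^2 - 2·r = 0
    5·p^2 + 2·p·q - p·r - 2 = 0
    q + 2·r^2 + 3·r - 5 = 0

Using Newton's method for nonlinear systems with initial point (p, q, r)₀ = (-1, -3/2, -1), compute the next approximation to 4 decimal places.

(-1.8958, 6.7500, -0.2500)

At (-1, -3/2, -1): F = (3.0000, 5.0000, -7.5000).
Jacobian J = [[0, 0, 2·r - 2], [10·p + 2·q - r, 2·p, -p], [0, 1, 4·r + 3]].
At the point, J = [[0.0000, 0.0000, -4.0000], [-12.0000, -2.0000, 1.0000], [0.0000, 1.0000, -1.0000]] (det J = 48.0000).
Solving J·Δ = −F gives Δ = (-0.8958, 8.2500, 0.7500).
Then the next iterate is (p, q, r)₁ = (-1.8958, 6.7500, -0.2500).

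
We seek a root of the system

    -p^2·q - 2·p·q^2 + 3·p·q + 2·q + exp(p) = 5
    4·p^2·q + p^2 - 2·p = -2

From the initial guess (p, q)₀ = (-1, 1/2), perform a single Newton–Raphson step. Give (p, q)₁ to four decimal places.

(1.1674, 3.0848)

At (-1, 1/2): F = (-5.132121, 7.0000).
Jacobian J = [[-2·p·q - 2·q^2 + 3·q + exp(p), -p^2 - 4·p·q + 3·p + 2], [8·p·q + 2·p - 2, 4·p^2]].
At the point, J = [[2.367879, 0.0000], [-8.0000, 4.0000]] (det J = 9.471518).
Solving J·Δ = −F gives Δ = (2.1674, 2.5848).
Then the next iterate is (p, q)₁ = (1.1674, 3.0848).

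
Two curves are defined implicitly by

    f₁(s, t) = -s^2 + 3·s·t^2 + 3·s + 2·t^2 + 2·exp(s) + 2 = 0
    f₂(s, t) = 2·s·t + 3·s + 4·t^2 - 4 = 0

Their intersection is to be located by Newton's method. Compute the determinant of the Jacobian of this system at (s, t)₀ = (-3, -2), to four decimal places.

-436.1906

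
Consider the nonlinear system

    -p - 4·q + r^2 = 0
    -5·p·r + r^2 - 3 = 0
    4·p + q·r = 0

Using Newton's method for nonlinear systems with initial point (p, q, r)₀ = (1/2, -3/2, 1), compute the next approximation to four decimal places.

At (1/2, -3/2, 1): F = (6.5000, -4.5000, 0.5000).
Jacobian J = [[-1, -4, 2·r], [-5·r, 0, -5·p + 2·r], [4, r, q]].
At the point, J = [[-1.0000, -4.0000, 2.0000], [-5.0000, 0.0000, -0.5000], [4.0000, 1.0000, -1.5000]] (det J = 27.5000).
Solving J·Δ = −F gives Δ = (-0.8091, 1.3727, -0.9091).
Then the next iterate is (p, q, r)₁ = (-0.3091, -0.1273, 0.0909).

(-0.3091, -0.1273, 0.0909)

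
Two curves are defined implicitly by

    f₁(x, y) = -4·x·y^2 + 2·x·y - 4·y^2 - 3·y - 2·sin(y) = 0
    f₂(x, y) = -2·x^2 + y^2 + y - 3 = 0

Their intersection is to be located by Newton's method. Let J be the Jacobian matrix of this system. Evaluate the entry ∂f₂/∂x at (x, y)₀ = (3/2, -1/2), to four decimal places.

∂f₂/∂x = -4·x.
At (3/2, -1/2) this is -6.0000.

-6.0000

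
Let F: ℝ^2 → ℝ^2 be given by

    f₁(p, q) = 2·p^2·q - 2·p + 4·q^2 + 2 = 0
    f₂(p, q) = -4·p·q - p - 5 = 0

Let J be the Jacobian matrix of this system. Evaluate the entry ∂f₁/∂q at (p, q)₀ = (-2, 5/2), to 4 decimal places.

∂f₁/∂q = 2·p^2 + 8·q.
At (-2, 5/2) this is 28.0000.

28.0000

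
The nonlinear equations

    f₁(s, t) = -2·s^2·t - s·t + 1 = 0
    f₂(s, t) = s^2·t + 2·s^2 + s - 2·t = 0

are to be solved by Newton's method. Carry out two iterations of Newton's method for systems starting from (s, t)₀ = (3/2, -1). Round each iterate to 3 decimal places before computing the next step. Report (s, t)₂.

(-0.415, -0.225)

At (3/2, -1): F = (7.000, 5.750).
Jacobian J = [[-4·s·t - t, -2·s^2 - s], [2·s·t + 4·s + 1, s^2 - 2]].
At the point, J = [[7.000, -6.000], [4.000, 0.250]] (det J = 25.750).
Solving J·Δ = −F gives Δ = (-1.408, -0.476).
Then the next iterate is (s, t)₁ = (0.092, -1.476).
Round to (0.092, -1.476) and repeat: F = (1.16078, 3.04844), J = [[2.01917, -0.10893], [1.09642, -1.99154]].
Δ = (-0.507, 1.251), so (s, t)₂ = (-0.415, -0.225).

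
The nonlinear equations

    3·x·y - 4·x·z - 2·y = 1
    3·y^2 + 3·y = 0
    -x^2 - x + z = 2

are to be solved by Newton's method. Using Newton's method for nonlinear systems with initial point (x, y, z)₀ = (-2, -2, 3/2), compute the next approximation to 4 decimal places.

(-0.8426, -1.3333, 0.5278)

At (-2, -2, 3/2): F = (27.0000, 6.0000, -2.5000).
Jacobian J = [[3·y - 4·z, 3·x - 2, -4·x], [0, 6·y + 3, 0], [-2·x - 1, 0, 1]].
At the point, J = [[-12.0000, -8.0000, 8.0000], [0.0000, -9.0000, 0.0000], [3.0000, 0.0000, 1.0000]] (det J = 324.0000).
Solving J·Δ = −F gives Δ = (1.1574, 0.6667, -0.9722).
Then the next iterate is (x, y, z)₁ = (-0.8426, -1.3333, 0.5278).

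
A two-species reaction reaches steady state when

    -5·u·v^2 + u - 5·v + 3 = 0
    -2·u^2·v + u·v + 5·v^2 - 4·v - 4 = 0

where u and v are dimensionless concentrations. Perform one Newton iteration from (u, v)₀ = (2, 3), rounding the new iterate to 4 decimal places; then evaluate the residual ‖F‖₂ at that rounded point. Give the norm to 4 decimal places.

At (2, 3): F = (-100.0000, 11.0000).
Jacobian J = [[-5·v^2 + 1, -10·u·v - 5], [-4·u·v + v, -2·u^2 + u + 10·v - 4]].
At the point, J = [[-44.0000, -65.0000], [-21.0000, 20.0000]] (det J = -2245.0000).
Solving J·Δ = −F gives Δ = (-0.5724, -1.1510).
Then the next iterate is (u, v)₁ = (1.4276, 1.8490).
Re-evaluating at (1.4276, 1.8490): F = (-29.220802, 0.800959), so ‖F‖₂ = 29.2318.

29.2318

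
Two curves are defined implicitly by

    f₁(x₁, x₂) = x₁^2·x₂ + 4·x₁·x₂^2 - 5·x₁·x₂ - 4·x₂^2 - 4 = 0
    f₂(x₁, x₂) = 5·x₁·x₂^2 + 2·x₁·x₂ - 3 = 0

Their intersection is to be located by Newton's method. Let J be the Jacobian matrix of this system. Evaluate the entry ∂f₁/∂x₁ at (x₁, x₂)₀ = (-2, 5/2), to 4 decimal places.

2.5000

∂f₁/∂x₁ = 2·x₁·x₂ + 4·x₂^2 - 5·x₂.
At (-2, 5/2) this is 2.5000.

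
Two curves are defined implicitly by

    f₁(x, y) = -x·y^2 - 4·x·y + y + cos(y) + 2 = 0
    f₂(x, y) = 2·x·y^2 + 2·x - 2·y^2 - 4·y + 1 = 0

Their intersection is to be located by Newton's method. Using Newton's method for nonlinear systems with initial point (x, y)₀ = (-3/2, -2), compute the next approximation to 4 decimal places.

(0.1908, -2.1817)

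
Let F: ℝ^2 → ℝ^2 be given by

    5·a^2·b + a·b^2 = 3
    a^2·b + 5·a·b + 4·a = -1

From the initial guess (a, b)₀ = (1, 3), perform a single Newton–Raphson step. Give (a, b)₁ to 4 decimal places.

(-2.0976, 12.0732)

At (1, 3): F = (21.0000, 23.0000).
Jacobian J = [[10·a·b + b^2, 5·a^2 + 2·a·b], [2·a·b + 5·b + 4, a^2 + 5·a]].
At the point, J = [[39.0000, 11.0000], [25.0000, 6.0000]] (det J = -41.0000).
Solving J·Δ = −F gives Δ = (-3.0976, 9.0732).
Then the next iterate is (a, b)₁ = (-2.0976, 12.0732).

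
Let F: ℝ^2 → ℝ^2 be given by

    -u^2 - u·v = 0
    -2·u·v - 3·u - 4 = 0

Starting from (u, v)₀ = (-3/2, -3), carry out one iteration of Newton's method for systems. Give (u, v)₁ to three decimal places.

(-0.944, -0.722)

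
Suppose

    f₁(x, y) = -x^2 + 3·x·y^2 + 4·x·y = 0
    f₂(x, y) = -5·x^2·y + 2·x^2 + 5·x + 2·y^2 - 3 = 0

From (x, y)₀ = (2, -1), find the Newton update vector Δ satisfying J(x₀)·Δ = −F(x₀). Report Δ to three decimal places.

(-1.159, -0.052)

At (2, -1): F = (-6.000, 37.000).
Jacobian J = [[-2·x + 3·y^2 + 4·y, 6·x·y + 4·x], [-10·x·y + 4·x + 5, -5·x^2 + 4·y]].
At the point, J = [[-5.000, -4.000], [33.000, -24.000]] (det J = 252.000).
Solving J·Δ = −F gives Δ = (-1.159, -0.052).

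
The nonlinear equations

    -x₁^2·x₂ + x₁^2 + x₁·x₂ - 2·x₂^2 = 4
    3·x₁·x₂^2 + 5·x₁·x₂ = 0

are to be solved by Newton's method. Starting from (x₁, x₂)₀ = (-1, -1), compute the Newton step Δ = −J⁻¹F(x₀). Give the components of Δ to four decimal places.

(-7.0000, -16.0000)

At (-1, -1): F = (-3.0000, 2.0000).
Jacobian J = [[-2·x₁·x₂ + 2·x₁ + x₂, -x₁^2 + x₁ - 4·x₂], [3·x₂^2 + 5·x₂, 6·x₁·x₂ + 5·x₁]].
At the point, J = [[-5.0000, 2.0000], [-2.0000, 1.0000]] (det J = -1.0000).
Solving J·Δ = −F gives Δ = (-7.0000, -16.0000).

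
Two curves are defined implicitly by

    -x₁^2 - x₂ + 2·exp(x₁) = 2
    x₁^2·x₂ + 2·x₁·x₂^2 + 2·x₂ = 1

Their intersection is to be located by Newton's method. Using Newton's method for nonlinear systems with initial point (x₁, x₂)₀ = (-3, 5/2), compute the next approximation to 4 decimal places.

At (-3, 5/2): F = (-13.400426, -11.0000).
Jacobian J = [[-2·x₁ + 2·exp(x₁), -1], [2·x₁·x₂ + 2·x₂^2, x₁^2 + 4·x₁·x₂ + 2]].
At the point, J = [[6.099574, -1.0000], [-2.5000, -19.0000]] (det J = -118.391909).
Solving J·Δ = −F gives Δ = (2.0576, -0.8497).
Then the next iterate is (x₁, x₂)₁ = (-0.9424, 1.6503).

(-0.9424, 1.6503)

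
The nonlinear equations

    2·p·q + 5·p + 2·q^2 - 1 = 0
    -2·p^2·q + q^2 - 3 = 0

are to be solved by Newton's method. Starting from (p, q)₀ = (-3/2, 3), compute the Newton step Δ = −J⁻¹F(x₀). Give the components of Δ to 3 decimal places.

At (-3/2, 3): F = (0.500, -7.500).
Jacobian J = [[2·q + 5, 2·p + 4·q], [-4·p·q, -2·p^2 + 2·q]].
At the point, J = [[11.000, 9.000], [18.000, 1.500]] (det J = -145.500).
Solving J·Δ = −F gives Δ = (0.469, -0.629).

(0.469, -0.629)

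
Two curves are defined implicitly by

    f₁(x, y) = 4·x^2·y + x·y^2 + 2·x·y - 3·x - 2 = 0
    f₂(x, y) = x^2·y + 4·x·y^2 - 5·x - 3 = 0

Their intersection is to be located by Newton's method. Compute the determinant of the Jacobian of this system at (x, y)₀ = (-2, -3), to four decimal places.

1464.0000

J = [[8·x·y + y^2 + 2·y - 3, 4·x^2 + 2·x·y + 2·x], [2·x·y + 4·y^2 - 5, x^2 + 8·x·y]].
At the point, J = [[48.0000, 24.0000], [43.0000, 52.0000]].
det J = 1464.0000.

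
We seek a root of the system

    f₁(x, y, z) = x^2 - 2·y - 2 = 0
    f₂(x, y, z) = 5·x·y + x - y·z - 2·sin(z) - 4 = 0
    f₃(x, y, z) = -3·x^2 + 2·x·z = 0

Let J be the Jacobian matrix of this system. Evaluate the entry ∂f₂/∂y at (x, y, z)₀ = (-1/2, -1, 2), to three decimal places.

∂f₂/∂y = 5·x - z.
At (-1/2, -1, 2) this is -4.500.

-4.500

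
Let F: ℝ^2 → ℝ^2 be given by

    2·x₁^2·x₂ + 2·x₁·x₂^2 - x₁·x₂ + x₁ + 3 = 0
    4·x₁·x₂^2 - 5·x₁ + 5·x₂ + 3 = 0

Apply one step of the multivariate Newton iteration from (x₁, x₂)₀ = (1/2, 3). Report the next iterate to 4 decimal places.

At (1/2, 3): F = (12.5000, 33.5000).
Jacobian J = [[4·x₁·x₂ + 2·x₂^2 - x₂ + 1, 2·x₁^2 + 4·x₁·x₂ - x₁], [4·x₂^2 - 5, 8·x₁·x₂ + 5]].
At the point, J = [[22.0000, 6.0000], [31.0000, 17.0000]] (det J = 188.0000).
Solving J·Δ = −F gives Δ = (-0.0612, -1.8590).
Then the next iterate is (x₁, x₂)₁ = (0.4388, 1.1410).

(0.4388, 1.1410)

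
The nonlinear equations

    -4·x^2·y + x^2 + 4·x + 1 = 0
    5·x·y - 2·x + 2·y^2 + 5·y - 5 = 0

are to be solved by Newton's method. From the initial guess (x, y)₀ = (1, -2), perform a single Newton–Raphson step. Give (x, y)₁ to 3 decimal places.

At (1, -2): F = (14.000, -19.000).
Jacobian J = [[-8·x·y + 2·x + 4, -4·x^2], [5·y - 2, 5·x + 4·y + 5]].
At the point, J = [[22.000, -4.000], [-12.000, 2.000]] (det J = -4.000).
Solving J·Δ = −F gives Δ = (-12.000, -62.500).
Then the next iterate is (x, y)₁ = (-11.000, -64.500).

(-11.000, -64.500)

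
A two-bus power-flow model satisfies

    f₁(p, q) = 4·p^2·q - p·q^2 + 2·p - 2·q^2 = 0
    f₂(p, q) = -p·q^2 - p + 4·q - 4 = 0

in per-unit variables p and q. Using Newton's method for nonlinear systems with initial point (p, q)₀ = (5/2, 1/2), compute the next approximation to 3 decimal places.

At (5/2, 1/2): F = (16.375, -5.125).
Jacobian J = [[8·p·q - q^2 + 2, 4·p^2 - 2·p·q - 4·q], [-q^2 - 1, -2·p·q + 4]].
At the point, J = [[11.750, 20.500], [-1.250, 1.500]] (det J = 43.250).
Solving J·Δ = −F gives Δ = (-2.997, 0.919).
Then the next iterate is (p, q)₁ = (-0.497, 1.419).

(-0.497, 1.419)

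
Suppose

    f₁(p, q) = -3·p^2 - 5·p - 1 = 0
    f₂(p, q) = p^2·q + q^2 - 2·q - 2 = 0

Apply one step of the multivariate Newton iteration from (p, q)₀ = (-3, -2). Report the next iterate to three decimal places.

At (-3, -2): F = (-13.000, -12.000).
Jacobian J = [[-6·p - 5, 0], [2·p·q, p^2 + 2·q - 2]].
At the point, J = [[13.000, 0.000], [12.000, 3.000]] (det J = 39.000).
Solving J·Δ = −F gives Δ = (1.000, 0.000).
Then the next iterate is (p, q)₁ = (-2.000, -2.000).

(-2.000, -2.000)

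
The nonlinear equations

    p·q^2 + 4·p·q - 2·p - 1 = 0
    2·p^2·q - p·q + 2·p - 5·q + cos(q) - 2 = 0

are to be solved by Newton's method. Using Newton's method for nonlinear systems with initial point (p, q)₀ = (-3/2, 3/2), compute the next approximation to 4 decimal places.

(-1.9038, 0.2715)

At (-3/2, 3/2): F = (-10.3750, -3.429263).
Jacobian J = [[q^2 + 4·q - 2, 2·p·q + 4·p], [4·p·q - q + 2, 2·p^2 - p - sin(q) - 5]].
At the point, J = [[6.2500, -10.5000], [-8.5000, 0.002505]] (det J = -89.234344).
Solving J·Δ = −F gives Δ = (-0.4038, -1.2285).
Then the next iterate is (p, q)₁ = (-1.9038, 0.2715).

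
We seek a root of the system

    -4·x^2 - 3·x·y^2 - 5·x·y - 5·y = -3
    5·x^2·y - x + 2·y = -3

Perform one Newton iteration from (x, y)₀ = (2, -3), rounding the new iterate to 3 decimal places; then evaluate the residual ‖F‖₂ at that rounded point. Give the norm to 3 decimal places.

At (2, -3): F = (-22.000, -65.000).
Jacobian J = [[-8·x - 3·y^2 - 5·y, -6·x·y - 5·x - 5], [10·x·y - 1, 5·x^2 + 2]].
At the point, J = [[-28.000, 21.000], [-61.000, 22.000]] (det J = 665.000).
Solving J·Δ = −F gives Δ = (-1.325, -0.719).
Then the next iterate is (x, y)₁ = (0.675, -3.719).
Re-evaluating at (0.675, -3.719): F = (4.31643, -13.58535), so ‖F‖₂ = 14.255.

14.255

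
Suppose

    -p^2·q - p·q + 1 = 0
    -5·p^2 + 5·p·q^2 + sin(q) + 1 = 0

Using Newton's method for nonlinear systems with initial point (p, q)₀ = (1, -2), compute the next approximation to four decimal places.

(0.2985, -1.6044)

At (1, -2): F = (5.0000, 15.090703).
Jacobian J = [[-2·p·q - q, -p^2 - p], [-10·p + 5·q^2, 10·p·q + cos(q)]].
At the point, J = [[6.0000, -2.0000], [10.0000, -20.416147]] (det J = -102.496881).
Solving J·Δ = −F gives Δ = (-0.7015, 0.3956).
Then the next iterate is (p, q)₁ = (0.2985, -1.6044).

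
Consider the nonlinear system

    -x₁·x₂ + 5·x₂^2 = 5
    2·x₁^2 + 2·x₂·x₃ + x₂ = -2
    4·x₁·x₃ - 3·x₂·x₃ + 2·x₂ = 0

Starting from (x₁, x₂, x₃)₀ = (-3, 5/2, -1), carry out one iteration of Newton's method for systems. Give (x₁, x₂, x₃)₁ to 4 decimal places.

At (-3, 5/2, -1): F = (33.7500, 17.5000, 24.5000).
Jacobian J = [[-x₂, -x₁ + 10·x₂, 0], [4·x₁, 2·x₃ + 1, 2·x₂], [4·x₃, -3·x₃ + 2, 4·x₁ - 3·x₂]].
At the point, J = [[-2.5000, 28.0000, 0.0000], [-12.0000, -1.0000, 5.0000], [-4.0000, 5.0000, -19.5000]] (det J = -7098.2500).
Solving J·Δ = −F gives Δ = (1.8032, -1.0444, 0.6187).
Then the next iterate is (x₁, x₂, x₃)₁ = (-1.1968, 1.4556, -0.3813).

(-1.1968, 1.4556, -0.3813)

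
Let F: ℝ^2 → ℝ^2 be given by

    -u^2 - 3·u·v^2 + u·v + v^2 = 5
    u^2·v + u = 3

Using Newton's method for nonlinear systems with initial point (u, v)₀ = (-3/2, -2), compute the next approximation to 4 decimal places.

(-0.2724, -1.8193)

At (-3/2, -2): F = (17.7500, -9.0000).
Jacobian J = [[-2·u - 3·v^2 + v, -6·u·v + u + 2·v], [2·u·v + 1, u^2]].
At the point, J = [[-11.0000, -23.5000], [7.0000, 2.2500]] (det J = 139.7500).
Solving J·Δ = −F gives Δ = (1.2276, 0.1807).
Then the next iterate is (u, v)₁ = (-0.2724, -1.8193).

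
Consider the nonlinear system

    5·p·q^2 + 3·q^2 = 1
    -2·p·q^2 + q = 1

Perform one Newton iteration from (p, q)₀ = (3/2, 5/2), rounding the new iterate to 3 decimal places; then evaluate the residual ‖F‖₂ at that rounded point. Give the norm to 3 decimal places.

At (3/2, 5/2): F = (64.625, -17.250).
Jacobian J = [[5·q^2, 10·p·q + 6·q], [-2·q^2, -4·p·q + 1]].
At the point, J = [[31.250, 52.500], [-12.500, -14.000]] (det J = 218.750).
Solving J·Δ = −F gives Δ = (-0.004, -1.229).
Then the next iterate is (p, q)₁ = (1.496, 1.271).
Re-evaluating at (1.496, 1.271): F = (15.92982, -4.56240), so ‖F‖₂ = 16.570.

16.570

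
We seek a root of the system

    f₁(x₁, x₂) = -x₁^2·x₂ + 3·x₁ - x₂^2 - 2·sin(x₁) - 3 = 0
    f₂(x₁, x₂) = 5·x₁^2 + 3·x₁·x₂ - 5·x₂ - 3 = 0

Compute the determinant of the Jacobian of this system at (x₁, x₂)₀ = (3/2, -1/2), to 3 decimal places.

J = [[-2·x₁·x₂ - 2·cos(x₁) + 3, -x₁^2 - 2·x₂], [10·x₁ + 3·x₂, 3·x₁ - 5]].
At the point, J = [[4.35853, -1.250], [13.500, -0.500]].
det J = 14.696.

14.696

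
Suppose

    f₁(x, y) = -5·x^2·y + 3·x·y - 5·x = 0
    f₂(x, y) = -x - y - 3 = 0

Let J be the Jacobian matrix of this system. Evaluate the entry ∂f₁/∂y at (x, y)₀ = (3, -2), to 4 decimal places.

∂f₁/∂y = -5·x^2 + 3·x.
At (3, -2) this is -36.0000.

-36.0000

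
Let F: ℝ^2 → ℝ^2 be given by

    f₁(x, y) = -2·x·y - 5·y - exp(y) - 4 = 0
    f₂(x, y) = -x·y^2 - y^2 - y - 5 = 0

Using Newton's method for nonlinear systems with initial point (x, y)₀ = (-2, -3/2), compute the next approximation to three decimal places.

(-1.365, -2.170)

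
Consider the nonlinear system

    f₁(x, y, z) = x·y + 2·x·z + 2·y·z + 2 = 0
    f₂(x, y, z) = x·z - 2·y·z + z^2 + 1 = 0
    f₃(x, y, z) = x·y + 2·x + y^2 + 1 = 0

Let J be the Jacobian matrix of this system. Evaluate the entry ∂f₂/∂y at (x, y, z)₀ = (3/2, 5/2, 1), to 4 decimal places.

-2.0000

∂f₂/∂y = -2·z.
At (3/2, 5/2, 1) this is -2.0000.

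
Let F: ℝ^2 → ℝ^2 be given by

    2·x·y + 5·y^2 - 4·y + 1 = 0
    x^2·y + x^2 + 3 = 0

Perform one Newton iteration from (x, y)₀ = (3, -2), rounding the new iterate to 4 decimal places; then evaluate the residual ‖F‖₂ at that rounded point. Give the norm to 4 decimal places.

At (3, -2): F = (17.0000, -6.0000).
Jacobian J = [[2·y, 2·x + 10·y - 4], [2·x·y + 2·x, x^2]].
At the point, J = [[-4.0000, -18.0000], [-6.0000, 9.0000]] (det J = -144.0000).
Solving J·Δ = −F gives Δ = (0.3125, 0.8750).
Then the next iterate is (x, y)₁ = (3.3125, -1.1250).
Re-evaluating at (3.3125, -1.1250): F = (4.3750, 1.628418), so ‖F‖₂ = 4.6682.

4.6682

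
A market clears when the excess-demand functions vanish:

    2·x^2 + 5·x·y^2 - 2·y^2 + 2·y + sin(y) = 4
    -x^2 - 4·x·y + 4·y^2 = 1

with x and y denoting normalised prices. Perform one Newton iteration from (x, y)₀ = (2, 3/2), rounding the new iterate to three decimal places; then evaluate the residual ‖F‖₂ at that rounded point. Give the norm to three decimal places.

At (2, 3/2): F = (25.99749, -8.000).
Jacobian J = [[4·x + 5·y^2, 10·x·y - 4·y + cos(y) + 2], [-2·x - 4·y, -4·x + 8·y]].
At the point, J = [[19.250, 26.07074], [-10.000, 4.000]] (det J = 337.70737).
Solving J·Δ = −F gives Δ = (-0.926, -0.314).
Then the next iterate is (x, y)₁ = (1.074, 1.186).
Re-evaluating at (1.074, 1.186): F = (6.34606, -1.62215), so ‖F‖₂ = 6.550.

6.550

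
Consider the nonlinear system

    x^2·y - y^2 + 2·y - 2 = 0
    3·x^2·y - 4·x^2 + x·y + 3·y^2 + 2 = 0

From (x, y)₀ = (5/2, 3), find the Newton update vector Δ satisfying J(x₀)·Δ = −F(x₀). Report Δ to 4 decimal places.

At (5/2, 3): F = (13.7500, 67.7500).
Jacobian J = [[2·x·y, x^2 - 2·y + 2], [6·x·y - 8·x + y, 3·x^2 + x + 6·y]].
At the point, J = [[15.0000, 2.2500], [28.0000, 39.2500]] (det J = 525.7500).
Solving J·Δ = −F gives Δ = (-0.7366, -1.2007).

(-0.7366, -1.2007)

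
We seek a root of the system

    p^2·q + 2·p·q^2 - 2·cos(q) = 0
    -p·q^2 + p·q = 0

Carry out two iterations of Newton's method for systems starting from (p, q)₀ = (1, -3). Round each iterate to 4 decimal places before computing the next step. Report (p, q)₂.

(0.2160, -1.4821)

At (1, -3): F = (16.979985, -12.0000).
Jacobian J = [[2·p·q + 2·q^2, p^2 + 4·p·q + 2·sin(q)], [-q^2 + q, -2·p·q + p]].
At the point, J = [[12.0000, -11.282240], [-12.0000, 7.0000]] (det J = -51.386880).
Solving J·Δ = −F gives Δ = (-0.3216, 1.1629).
Then the next iterate is (p, q)₁ = (0.6784, -1.8371).
Round to (0.6784, -1.8371) and repeat: F = (4.259966, -3.535846), J = [[4.257296, -6.454428], [-5.212036, 3.170977]].
Δ = (-0.4624, 0.3550), so (p, q)₂ = (0.2160, -1.4821).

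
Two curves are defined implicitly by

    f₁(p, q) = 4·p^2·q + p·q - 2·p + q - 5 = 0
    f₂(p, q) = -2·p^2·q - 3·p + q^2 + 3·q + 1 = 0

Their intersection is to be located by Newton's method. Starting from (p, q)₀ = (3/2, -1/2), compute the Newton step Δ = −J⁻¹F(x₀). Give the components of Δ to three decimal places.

(-2.971, -1.000)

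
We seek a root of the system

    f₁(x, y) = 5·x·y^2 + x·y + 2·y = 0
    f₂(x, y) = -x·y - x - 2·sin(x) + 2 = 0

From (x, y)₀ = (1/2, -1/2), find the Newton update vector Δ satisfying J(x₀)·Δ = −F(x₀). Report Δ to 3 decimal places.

At (1/2, -1/2): F = (-0.625, 0.79115).
Jacobian J = [[5·y^2 + y, 10·x·y + x + 2], [-y - 2·cos(x) - 1, -x]].
At the point, J = [[0.750, 0.000], [-2.25517, -0.500]] (det J = -0.375).
Solving J·Δ = −F gives Δ = (0.833, -2.176).

(0.833, -2.176)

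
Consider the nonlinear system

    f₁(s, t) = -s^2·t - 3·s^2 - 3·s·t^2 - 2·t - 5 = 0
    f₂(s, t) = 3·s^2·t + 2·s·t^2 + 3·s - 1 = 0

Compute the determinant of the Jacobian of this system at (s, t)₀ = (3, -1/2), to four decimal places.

-341.7500

J = [[-2·s·t - 6·s - 3·t^2, -s^2 - 6·s·t - 2], [6·s·t + 2·t^2 + 3, 3·s^2 + 4·s·t]].
At the point, J = [[-15.7500, -2.0000], [-5.5000, 21.0000]].
det J = -341.7500.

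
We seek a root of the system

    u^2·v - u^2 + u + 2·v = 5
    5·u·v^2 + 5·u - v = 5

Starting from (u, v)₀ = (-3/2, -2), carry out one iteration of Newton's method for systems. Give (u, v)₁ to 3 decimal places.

At (-3/2, -2): F = (-17.250, -40.500).
Jacobian J = [[2·u·v - 2·u + 1, u^2 + 2], [5·v^2 + 5, 10·u·v - 1]].
At the point, J = [[10.000, 4.250], [25.000, 29.000]] (det J = 183.750).
Solving J·Δ = −F gives Δ = (1.786, -0.143).
Then the next iterate is (u, v)₁ = (0.286, -2.143).

(0.286, -2.143)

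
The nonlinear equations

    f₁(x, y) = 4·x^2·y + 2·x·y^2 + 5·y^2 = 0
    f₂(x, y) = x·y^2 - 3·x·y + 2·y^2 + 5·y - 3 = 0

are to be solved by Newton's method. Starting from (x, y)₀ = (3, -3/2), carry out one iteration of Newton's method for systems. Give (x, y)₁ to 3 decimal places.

(2.113, -1.065)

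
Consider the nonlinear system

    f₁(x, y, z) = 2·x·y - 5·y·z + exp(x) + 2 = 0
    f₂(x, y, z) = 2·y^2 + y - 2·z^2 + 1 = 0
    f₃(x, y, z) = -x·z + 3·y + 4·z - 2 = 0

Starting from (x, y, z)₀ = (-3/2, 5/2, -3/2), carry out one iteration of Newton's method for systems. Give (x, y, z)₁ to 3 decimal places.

At (-3/2, 5/2, -3/2): F = (13.47313, 11.500, -2.750).
Jacobian J = [[2·y + exp(x), 2·x - 5·z, -5·y], [0, 4·y + 1, -4·z], [-z, 3, -x + 4]].
At the point, J = [[5.22313, 4.500, -12.500], [0.000, 11.000, 6.000], [1.500, 3.000, 5.500]] (det J = 468.73303).
Solving J·Δ = −F gives Δ = (1.271, -1.607, 1.030).
Then the next iterate is (x, y, z)₁ = (-0.229, 0.893, -0.470).

(-0.229, 0.893, -0.470)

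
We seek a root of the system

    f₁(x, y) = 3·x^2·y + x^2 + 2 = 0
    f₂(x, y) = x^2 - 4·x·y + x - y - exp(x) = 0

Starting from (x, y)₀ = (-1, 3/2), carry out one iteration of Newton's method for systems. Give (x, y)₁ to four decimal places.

At (-1, 3/2): F = (7.5000, 4.132121).
Jacobian J = [[6·x·y + 2·x, 3·x^2], [2·x - 4·y - exp(x) + 1, -4·x - 1]].
At the point, J = [[-11.0000, 3.0000], [-7.367879, 3.0000]] (det J = -10.896362).
Solving J·Δ = −F gives Δ = (0.9272, 0.8999).
Then the next iterate is (x, y)₁ = (-0.0728, 2.3999).

(-0.0728, 2.3999)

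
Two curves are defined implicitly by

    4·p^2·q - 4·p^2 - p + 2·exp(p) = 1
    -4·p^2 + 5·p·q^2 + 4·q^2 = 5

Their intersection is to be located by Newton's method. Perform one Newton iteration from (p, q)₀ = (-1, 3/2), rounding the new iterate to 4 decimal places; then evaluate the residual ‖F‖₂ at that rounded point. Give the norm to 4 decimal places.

At (-1, 3/2): F = (2.735759, -11.2500).
Jacobian J = [[8·p·q - 8·p + 2·exp(p) - 1, 4·p^2], [-8·p + 5·q^2, 10·p·q + 8·q]].
At the point, J = [[-4.264241, 4.0000], [19.2500, -3.0000]] (det J = -64.207277).
Solving J·Δ = −F gives Δ = (0.5730, -0.0731).
Then the next iterate is (p, q)₁ = (-0.4270, 1.4269).
Re-evaluating at (-0.4270, 1.4269): F = (1.043272, -1.932095), so ‖F‖₂ = 2.1958.

2.1958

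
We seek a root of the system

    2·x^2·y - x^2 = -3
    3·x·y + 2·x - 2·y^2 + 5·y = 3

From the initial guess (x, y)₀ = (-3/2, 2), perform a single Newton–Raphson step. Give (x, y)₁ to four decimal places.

At (-3/2, 2): F = (9.7500, -13.0000).
Jacobian J = [[4·x·y - 2·x, 2·x^2], [3·y + 2, 3·x - 4·y + 5]].
At the point, J = [[-9.0000, 4.5000], [8.0000, -7.5000]] (det J = 31.5000).
Solving J·Δ = −F gives Δ = (0.4643, -1.2381).
Then the next iterate is (x, y)₁ = (-1.0357, 0.7619).

(-1.0357, 0.7619)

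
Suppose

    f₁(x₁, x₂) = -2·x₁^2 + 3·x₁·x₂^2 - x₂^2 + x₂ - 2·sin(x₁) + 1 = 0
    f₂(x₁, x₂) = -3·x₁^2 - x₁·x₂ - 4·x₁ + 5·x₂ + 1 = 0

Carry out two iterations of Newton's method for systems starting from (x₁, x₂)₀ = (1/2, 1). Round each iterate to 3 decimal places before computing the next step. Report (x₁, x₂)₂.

At (1/2, 1): F = (1.04115, 2.750).
Jacobian J = [[-4·x₁ + 3·x₂^2 - 2·cos(x₁), 6·x₁·x₂ - 2·x₂ + 1], [-6·x₁ - x₂ - 4, -x₁ + 5]].
At the point, J = [[-0.75517, 2.000], [-8.000, 4.500]] (det J = 12.60176).
Solving J·Δ = −F gives Δ = (0.065, -0.496).
Then the next iterate is (x₁, x₂)₁ = (0.565, 0.504).
Round to (0.565, 0.504) and repeat: F = (-0.02874, 0.01757), J = [[-3.18713, 1.70056], [-7.894, 4.435]].
Δ = (-0.221, -0.398), so (x₁, x₂)₂ = (0.344, 0.106).

(0.344, 0.106)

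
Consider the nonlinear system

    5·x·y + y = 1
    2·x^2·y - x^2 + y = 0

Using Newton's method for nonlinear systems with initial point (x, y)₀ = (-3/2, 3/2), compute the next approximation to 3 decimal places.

At (-3/2, 3/2): F = (-10.750, 6.000).
Jacobian J = [[5·y, 5·x + 1], [4·x·y - 2·x, 2·x^2 + 1]].
At the point, J = [[7.500, -6.500], [-6.000, 5.500]] (det J = 2.250).
Solving J·Δ = −F gives Δ = (8.944, 8.667).
Then the next iterate is (x, y)₁ = (7.444, 10.167).

(7.444, 10.167)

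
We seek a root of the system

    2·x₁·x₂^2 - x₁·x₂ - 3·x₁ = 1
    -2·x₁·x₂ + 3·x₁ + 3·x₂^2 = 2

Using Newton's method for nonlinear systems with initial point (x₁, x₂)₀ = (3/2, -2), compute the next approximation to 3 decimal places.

(14.286, 5.333)

At (3/2, -2): F = (9.500, 20.500).
Jacobian J = [[2·x₂^2 - x₂ - 3, 4·x₁·x₂ - x₁], [-2·x₂ + 3, -2·x₁ + 6·x₂]].
At the point, J = [[7.000, -13.500], [7.000, -15.000]] (det J = -10.500).
Solving J·Δ = −F gives Δ = (12.786, 7.333).
Then the next iterate is (x₁, x₂)₁ = (14.286, 5.333).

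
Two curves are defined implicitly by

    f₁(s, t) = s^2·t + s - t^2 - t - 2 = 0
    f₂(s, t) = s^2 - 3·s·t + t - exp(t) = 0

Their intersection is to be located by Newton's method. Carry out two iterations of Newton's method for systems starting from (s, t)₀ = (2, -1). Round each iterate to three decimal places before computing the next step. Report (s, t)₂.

(0.992, 0.286)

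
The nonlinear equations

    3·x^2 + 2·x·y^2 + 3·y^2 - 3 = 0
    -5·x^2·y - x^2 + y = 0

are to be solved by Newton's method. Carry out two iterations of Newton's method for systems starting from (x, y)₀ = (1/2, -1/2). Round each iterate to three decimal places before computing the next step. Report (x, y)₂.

At (1/2, -1/2): F = (-1.250, -0.125).
Jacobian J = [[6·x + 2·y^2, 4·x·y + 6·y], [-10·x·y - 2·x, -5·x^2 + 1]].
At the point, J = [[3.500, -4.000], [1.500, -0.250]] (det J = 5.125).
Solving J·Δ = −F gives Δ = (0.037, -0.280).
Then the next iterate is (x, y)₁ = (0.537, -0.780).
Round to (0.537, -0.780) and repeat: F = (0.34373, 0.05627), J = [[4.43880, -6.35544], [3.11460, -0.44185]].
Δ = (-0.012, 0.046), so (x, y)₂ = (0.525, -0.734).

(0.525, -0.734)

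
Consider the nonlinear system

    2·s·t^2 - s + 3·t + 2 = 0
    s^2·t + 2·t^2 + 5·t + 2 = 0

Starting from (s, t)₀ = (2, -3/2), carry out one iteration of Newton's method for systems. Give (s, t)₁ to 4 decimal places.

At (2, -3/2): F = (4.5000, -7.0000).
Jacobian J = [[2·t^2 - 1, 4·s·t + 3], [2·s·t, s^2 + 4·t + 5]].
At the point, J = [[3.5000, -9.0000], [-6.0000, 3.0000]] (det J = -43.5000).
Solving J·Δ = −F gives Δ = (-1.1379, 0.0575).
Then the next iterate is (s, t)₁ = (0.8621, -1.4425).

(0.8621, -1.4425)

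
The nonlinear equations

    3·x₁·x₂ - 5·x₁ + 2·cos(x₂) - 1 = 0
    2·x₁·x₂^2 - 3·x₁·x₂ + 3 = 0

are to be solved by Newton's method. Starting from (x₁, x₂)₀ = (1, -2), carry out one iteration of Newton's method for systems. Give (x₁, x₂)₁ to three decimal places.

At (1, -2): F = (-12.83229, 17.000).
Jacobian J = [[3·x₂ - 5, 3·x₁ - 2·sin(x₂)], [2·x₂^2 - 3·x₂, 4·x₁·x₂ - 3·x₁]].
At the point, J = [[-11.000, 4.81859], [14.000, -11.000]] (det J = 53.53967).
Solving J·Δ = −F gives Δ = (-1.106, 0.137).
Then the next iterate is (x₁, x₂)₁ = (-0.106, -1.863).

(-0.106, -1.863)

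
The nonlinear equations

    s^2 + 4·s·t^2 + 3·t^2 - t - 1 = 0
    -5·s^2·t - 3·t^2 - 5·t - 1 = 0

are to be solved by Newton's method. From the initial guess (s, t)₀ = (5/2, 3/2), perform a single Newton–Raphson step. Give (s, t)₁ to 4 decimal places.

(1.4040, 1.0354)

At (5/2, 3/2): F = (33.0000, -62.1250).
Jacobian J = [[2·s + 4·t^2, 8·s·t + 6·t - 1], [-10·s·t, -5·s^2 - 6·t - 5]].
At the point, J = [[14.0000, 38.0000], [-37.5000, -45.2500]] (det J = 791.5000).
Solving J·Δ = −F gives Δ = (-1.0960, -0.4646).
Then the next iterate is (s, t)₁ = (1.4040, 1.0354).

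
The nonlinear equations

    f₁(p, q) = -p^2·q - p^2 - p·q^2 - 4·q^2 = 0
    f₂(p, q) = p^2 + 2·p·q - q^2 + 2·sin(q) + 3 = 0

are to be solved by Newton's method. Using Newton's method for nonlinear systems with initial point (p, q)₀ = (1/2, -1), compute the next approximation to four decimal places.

At (1/2, -1): F = (-4.5000, -0.432942).
Jacobian J = [[-2·p·q - 2·p - q^2, -p^2 - 2·p·q - 8·q], [2·p + 2·q, 2·p - 2·q + 2·cos(q)]].
At the point, J = [[-1.0000, 8.7500], [-1.0000, 4.080605]] (det J = 4.669395).
Solving J·Δ = −F gives Δ = (3.1213, 0.8710).
Then the next iterate is (p, q)₁ = (3.6213, -0.1290).

(3.6213, -0.1290)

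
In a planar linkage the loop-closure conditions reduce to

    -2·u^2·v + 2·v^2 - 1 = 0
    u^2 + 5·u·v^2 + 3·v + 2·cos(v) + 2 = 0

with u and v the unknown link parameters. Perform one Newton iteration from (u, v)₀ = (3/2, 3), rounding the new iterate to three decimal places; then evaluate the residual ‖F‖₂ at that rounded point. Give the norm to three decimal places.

24.797

At (3/2, 3): F = (3.500, 78.77002).
Jacobian J = [[-4·u·v, -2·u^2 + 4·v], [2·u + 5·v^2, 10·u·v - 2·sin(v) + 3]].
At the point, J = [[-18.000, 7.500], [48.000, 47.71776]] (det J = -1218.91968).
Solving J·Δ = −F gives Δ = (-0.348, -1.301).
Then the next iterate is (u, v)₁ = (1.152, 1.699).
Re-evaluating at (1.152, 1.699): F = (0.26370, 24.79522), so ‖F‖₂ = 24.797.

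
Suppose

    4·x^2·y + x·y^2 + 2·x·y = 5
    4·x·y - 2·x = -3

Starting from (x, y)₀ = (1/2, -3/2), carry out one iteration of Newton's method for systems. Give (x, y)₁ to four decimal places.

At (1/2, -3/2): F = (-6.8750, -1.0000).
Jacobian J = [[8·x·y + y^2 + 2·y, 4·x^2 + 2·x·y + 2·x], [4·y - 2, 4·x]].
At the point, J = [[-6.7500, 0.5000], [-8.0000, 2.0000]] (det J = -9.5000).
Solving J·Δ = −F gives Δ = (-1.3947, -5.0789).
Then the next iterate is (x, y)₁ = (-0.8947, -6.5789).

(-0.8947, -6.5789)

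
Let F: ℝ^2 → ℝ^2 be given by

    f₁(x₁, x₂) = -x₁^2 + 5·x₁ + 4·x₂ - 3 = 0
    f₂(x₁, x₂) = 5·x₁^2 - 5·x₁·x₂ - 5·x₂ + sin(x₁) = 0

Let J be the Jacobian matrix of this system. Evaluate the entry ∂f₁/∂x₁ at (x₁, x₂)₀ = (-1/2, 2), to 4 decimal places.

∂f₁/∂x₁ = -2·x₁ + 5.
At (-1/2, 2) this is 6.0000.

6.0000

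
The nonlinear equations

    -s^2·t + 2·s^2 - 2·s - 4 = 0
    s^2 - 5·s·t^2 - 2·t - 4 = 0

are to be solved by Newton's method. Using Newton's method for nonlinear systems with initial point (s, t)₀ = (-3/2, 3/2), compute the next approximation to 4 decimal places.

(-1.2125, 1.1084)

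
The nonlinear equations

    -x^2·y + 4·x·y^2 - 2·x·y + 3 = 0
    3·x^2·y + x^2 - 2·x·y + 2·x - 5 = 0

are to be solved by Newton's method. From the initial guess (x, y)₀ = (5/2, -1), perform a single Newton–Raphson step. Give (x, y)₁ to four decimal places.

(5.2328, 0.7379)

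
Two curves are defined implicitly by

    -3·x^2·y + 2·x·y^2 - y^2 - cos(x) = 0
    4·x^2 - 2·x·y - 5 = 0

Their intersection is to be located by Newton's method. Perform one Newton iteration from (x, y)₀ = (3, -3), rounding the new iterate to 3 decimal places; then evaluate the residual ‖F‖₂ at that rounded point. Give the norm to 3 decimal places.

32.421

At (3, -3): F = (126.98999, 49.000).
Jacobian J = [[-6·x·y + 2·y^2 + sin(x), -3·x^2 + 4·x·y - 2·y], [8·x - 2·y, -2·x]].
At the point, J = [[72.14112, -57.000], [30.000, -6.000]] (det J = 1277.15328).
Solving J·Δ = −F gives Δ = (-1.590, 0.215).
Then the next iterate is (x, y)₁ = (1.410, -2.785).
Re-evaluating at (1.410, -2.785): F = (30.56680, 10.80610), so ‖F‖₂ = 32.421.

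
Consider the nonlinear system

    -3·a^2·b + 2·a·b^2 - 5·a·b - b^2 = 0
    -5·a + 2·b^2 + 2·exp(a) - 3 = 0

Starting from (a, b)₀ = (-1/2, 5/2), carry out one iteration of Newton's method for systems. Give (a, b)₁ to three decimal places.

(-1.134, 0.938)

At (-1/2, 5/2): F = (-8.125, 13.21306).
Jacobian J = [[-6·a·b + 2·b^2 - 5·b, -3·a^2 + 4·a·b - 5·a - 2·b], [2·exp(a) - 5, 4·b]].
At the point, J = [[7.500, -8.250], [-3.78694, 10.000]] (det J = 43.75776).
Solving J·Δ = −F gives Δ = (-0.634, -1.562).
Then the next iterate is (a, b)₁ = (-1.134, 0.938).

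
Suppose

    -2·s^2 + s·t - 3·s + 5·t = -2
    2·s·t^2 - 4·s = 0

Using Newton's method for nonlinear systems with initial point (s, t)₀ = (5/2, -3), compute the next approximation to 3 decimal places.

At (5/2, -3): F = (-40.500, 35.000).
Jacobian J = [[-4·s + t - 3, s + 5], [2·t^2 - 4, 4·s·t]].
At the point, J = [[-16.000, 7.500], [14.000, -30.000]] (det J = 375.000).
Solving J·Δ = −F gives Δ = (-2.540, -0.019).
Then the next iterate is (s, t)₁ = (-0.040, -3.019).

(-0.040, -3.019)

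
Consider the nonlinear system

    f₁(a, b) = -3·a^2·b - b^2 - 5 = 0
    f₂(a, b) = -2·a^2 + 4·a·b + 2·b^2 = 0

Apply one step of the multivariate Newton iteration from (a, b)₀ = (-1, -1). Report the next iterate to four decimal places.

(-1.5833, -0.5000)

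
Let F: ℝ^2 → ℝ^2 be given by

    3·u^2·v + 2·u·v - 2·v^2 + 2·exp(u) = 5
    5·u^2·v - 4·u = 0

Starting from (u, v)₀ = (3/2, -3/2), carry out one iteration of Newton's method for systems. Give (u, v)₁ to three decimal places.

(0.930, -0.810)

At (3/2, -3/2): F = (-15.16162, -22.875).
Jacobian J = [[6·u·v + 2·v + 2·exp(u), 3·u^2 + 2·u - 4·v], [10·u·v - 4, 5·u^2]].
At the point, J = [[-7.53662, 15.750], [-26.500, 11.250]] (det J = 332.58800).
Solving J·Δ = −F gives Δ = (-0.570, 0.690).
Then the next iterate is (u, v)₁ = (0.930, -0.810).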